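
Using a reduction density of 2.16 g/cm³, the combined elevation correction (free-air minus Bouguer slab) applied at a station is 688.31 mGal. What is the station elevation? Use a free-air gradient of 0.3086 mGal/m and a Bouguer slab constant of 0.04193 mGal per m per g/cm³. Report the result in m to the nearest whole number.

Combined gradient = 0.3086 − 0.04193 × 2.16 = 0.2180312 mGal/m
h = 688.31 / 0.2180312 = 3156.93 m

3157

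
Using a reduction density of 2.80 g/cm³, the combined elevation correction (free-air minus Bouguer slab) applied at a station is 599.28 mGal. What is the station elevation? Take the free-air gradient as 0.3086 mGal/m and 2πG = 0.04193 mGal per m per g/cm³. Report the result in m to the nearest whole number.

3134

Combined gradient = 0.3086 − 0.04193 × 2.80 = 0.1911960 mGal/m
h = 599.28 / 0.1911960 = 3134.38 m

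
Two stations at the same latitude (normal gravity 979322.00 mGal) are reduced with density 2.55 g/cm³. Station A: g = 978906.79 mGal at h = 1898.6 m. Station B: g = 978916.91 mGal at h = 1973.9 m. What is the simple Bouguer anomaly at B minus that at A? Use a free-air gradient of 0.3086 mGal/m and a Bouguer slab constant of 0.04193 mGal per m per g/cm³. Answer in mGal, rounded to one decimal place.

Δg_SB(A) = 978906.79 − 979322.00 + 0.3086×1898.6 − 0.04193×2.55×1898.6 = -32.30 mGal
Δg_SB(B) = 978916.91 − 979322.00 + 0.3086×1973.9 − 0.04193×2.55×1973.9 = -7.00 mGal
Difference = -7.00 − (-32.30) = 25.30 mGal

25.3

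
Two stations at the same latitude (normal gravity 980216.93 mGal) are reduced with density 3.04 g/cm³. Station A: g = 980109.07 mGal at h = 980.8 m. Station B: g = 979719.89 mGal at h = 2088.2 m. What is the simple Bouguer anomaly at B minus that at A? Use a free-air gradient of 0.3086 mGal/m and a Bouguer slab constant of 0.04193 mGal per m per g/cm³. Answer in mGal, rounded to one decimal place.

-188.6

Δg_SB(A) = 980109.07 − 980216.93 + 0.3086×980.8 − 0.04193×3.04×980.8 = 69.80 mGal
Δg_SB(B) = 979719.89 − 980216.93 + 0.3086×2088.2 − 0.04193×3.04×2088.2 = -118.80 mGal
Difference = -118.80 − (69.80) = -188.60 mGal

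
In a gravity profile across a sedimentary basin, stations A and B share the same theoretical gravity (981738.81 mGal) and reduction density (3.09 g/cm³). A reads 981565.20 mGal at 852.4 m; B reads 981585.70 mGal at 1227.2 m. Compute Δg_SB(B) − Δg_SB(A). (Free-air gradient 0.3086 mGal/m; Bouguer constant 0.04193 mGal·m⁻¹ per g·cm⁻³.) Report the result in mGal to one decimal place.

Δg_SB(A) = 981565.20 − 981738.81 + 0.3086×852.4 − 0.04193×3.09×852.4 = -21.00 mGal
Δg_SB(B) = 981585.70 − 981738.81 + 0.3086×1227.2 − 0.04193×3.09×1227.2 = 66.60 mGal
Difference = 66.60 − (-21.00) = 87.60 mGal

87.6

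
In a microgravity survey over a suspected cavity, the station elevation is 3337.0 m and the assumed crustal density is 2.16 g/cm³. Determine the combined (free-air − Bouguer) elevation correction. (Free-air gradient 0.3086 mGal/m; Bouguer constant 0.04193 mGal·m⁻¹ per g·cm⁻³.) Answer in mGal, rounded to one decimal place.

Combined gradient = 0.3086 − 0.04193 × 2.16 = 0.2180312 mGal/m
Combined elevation correction = 0.2180312 × 3337.0 = 727.6 mGal

727.6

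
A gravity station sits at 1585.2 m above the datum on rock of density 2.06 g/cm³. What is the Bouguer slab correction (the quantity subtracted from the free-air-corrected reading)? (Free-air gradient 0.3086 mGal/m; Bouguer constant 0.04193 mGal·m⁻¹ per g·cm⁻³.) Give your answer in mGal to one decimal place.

136.9

Bouguer slab correction = 0.04193 × 2.06 × 1585.2 = 136.9 mGal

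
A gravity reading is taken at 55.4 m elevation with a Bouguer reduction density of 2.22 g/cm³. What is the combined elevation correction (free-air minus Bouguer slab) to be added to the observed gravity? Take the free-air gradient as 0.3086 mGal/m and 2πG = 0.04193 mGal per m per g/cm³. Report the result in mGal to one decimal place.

Combined gradient = 0.3086 − 0.04193 × 2.22 = 0.2155154 mGal/m
Combined elevation correction = 0.2155154 × 55.4 = 11.9 mGal

11.9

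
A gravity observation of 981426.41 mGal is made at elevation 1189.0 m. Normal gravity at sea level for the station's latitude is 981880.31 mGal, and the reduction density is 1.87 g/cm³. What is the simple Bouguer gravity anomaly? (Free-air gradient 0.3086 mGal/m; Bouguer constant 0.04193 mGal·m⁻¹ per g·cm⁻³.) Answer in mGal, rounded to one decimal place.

-180.2

Free-air correction = 0.3086 × 1189.0 = 366.93 mGal
Free-air anomaly = 981426.41 − 981880.31 + (366.93) = -86.97 mGal
Bouguer slab correction = 0.04193 × 1.87 × 1189.0 = 93.23 mGal
Simple Bouguer anomaly = -86.97 − (93.23) = -180.20 mGal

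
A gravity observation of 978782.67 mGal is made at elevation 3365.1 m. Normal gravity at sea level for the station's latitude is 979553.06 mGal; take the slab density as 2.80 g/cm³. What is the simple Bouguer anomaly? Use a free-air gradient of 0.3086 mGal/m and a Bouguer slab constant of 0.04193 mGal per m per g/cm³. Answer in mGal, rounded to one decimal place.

Free-air correction = 0.3086 × 3365.1 = 1038.47 mGal
Free-air anomaly = 978782.67 − 979553.06 + (1038.47) = 268.08 mGal
Bouguer slab correction = 0.04193 × 2.80 × 3365.1 = 395.08 mGal
Simple Bouguer anomaly = 268.08 − (395.08) = -127.00 mGal

-127.0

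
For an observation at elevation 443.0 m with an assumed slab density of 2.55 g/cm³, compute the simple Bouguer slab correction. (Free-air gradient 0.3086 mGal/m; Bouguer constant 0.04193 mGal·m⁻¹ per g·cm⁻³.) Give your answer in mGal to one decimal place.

47.4

Bouguer slab correction = 0.04193 × 2.55 × 443.0 = 47.4 mGal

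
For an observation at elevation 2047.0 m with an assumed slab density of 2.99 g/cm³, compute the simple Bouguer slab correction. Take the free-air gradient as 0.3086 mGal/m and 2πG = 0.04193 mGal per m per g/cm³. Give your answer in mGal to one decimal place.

256.6

Bouguer slab correction = 0.04193 × 2.99 × 2047.0 = 256.6 mGal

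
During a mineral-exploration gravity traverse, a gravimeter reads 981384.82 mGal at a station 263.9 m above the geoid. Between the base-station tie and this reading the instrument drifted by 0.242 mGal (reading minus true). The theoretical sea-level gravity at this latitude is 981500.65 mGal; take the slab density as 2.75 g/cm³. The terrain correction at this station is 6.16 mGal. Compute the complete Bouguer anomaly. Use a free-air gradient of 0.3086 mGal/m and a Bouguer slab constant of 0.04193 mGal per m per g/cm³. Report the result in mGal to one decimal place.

-58.9

Drift-corrected reading = 981384.82 − (0.242) = 981384.578 mGal
Free-air correction = 0.3086 × 263.9 = 81.44 mGal
Free-air anomaly = 981384.578 − 981500.65 + (81.44) = -34.632 mGal
Bouguer slab correction = 0.04193 × 2.75 × 263.9 = 30.43 mGal
Simple Bouguer anomaly = -34.632 − (30.43) = -65.062 mGal
Complete Bouguer anomaly = -65.062 + 6.16 = -58.902 mGal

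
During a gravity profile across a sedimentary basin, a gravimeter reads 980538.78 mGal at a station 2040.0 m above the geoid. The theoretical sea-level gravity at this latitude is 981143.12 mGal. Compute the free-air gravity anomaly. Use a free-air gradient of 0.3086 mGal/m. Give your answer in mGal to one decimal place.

25.2

Free-air correction = 0.3086 × 2040.0 = 629.54 mGal
Free-air anomaly = 980538.78 − 981143.12 + (629.54) = 25.20 mGal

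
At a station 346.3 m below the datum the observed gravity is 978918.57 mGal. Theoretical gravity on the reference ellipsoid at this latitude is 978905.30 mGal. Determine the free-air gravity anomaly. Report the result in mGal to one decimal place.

Free-air correction = 0.3086 × -346.3 = -106.87 mGal
Free-air anomaly = 978918.57 − 978905.30 + (-106.87) = -93.60 mGal

-93.6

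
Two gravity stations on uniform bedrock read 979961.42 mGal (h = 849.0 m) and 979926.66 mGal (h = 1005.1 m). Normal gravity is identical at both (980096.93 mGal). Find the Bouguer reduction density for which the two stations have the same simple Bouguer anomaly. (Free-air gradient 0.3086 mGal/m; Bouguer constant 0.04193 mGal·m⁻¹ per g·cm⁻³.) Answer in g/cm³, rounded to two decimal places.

Δg_obs = 979926.66 − 979961.42 = -34.76 mGal over Δh = 1005.1 − 849.0 = 156.1 m
Equal Bouguer anomalies ⇒ Δg_obs + (0.3086 − 0.04193ρ)·Δh = 0
0.3086 − 0.04193ρ = −Δg_obs/Δh = 0.22268
ρ = (0.3086 − 0.22268) / 0.04193 = 2.05 g/cm³

2.05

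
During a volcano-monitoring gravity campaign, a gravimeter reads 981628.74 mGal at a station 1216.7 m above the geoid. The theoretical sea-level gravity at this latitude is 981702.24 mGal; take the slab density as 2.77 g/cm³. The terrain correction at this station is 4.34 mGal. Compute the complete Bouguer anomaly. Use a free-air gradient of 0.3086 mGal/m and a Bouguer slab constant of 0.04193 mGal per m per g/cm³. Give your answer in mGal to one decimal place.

165.0

Free-air correction = 0.3086 × 1216.7 = 375.47 mGal
Free-air anomaly = 981628.74 − 981702.24 + (375.47) = 301.97 mGal
Bouguer slab correction = 0.04193 × 2.77 × 1216.7 = 141.31 mGal
Simple Bouguer anomaly = 301.97 − (141.31) = 160.66 mGal
Complete Bouguer anomaly = 160.66 + 4.34 = 165.00 mGal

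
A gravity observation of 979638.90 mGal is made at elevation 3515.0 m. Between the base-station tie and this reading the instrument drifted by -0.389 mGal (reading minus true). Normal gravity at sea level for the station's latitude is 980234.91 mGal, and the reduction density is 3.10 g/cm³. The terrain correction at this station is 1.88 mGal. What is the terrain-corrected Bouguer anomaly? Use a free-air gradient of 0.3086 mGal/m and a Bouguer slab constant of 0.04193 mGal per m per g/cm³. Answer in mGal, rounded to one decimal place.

Drift-corrected reading = 979638.90 − (-0.389) = 979639.289 mGal
Free-air correction = 0.3086 × 3515.0 = 1084.73 mGal
Free-air anomaly = 979639.289 − 980234.91 + (1084.73) = 489.109 mGal
Bouguer slab correction = 0.04193 × 3.10 × 3515.0 = 456.89 mGal
Simple Bouguer anomaly = 489.109 − (456.89) = 32.219 mGal
Complete Bouguer anomaly = 32.219 + 1.88 = 34.099 mGal

34.1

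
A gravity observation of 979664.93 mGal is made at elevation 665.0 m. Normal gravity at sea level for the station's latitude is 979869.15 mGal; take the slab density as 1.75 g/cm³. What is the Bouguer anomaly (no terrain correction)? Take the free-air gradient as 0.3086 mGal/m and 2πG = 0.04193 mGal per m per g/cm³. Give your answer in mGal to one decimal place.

Free-air correction = 0.3086 × 665.0 = 205.22 mGal
Free-air anomaly = 979664.93 − 979869.15 + (205.22) = 1.00 mGal
Bouguer slab correction = 0.04193 × 1.75 × 665.0 = 48.80 mGal
Simple Bouguer anomaly = 1.00 − (48.80) = -47.80 mGal

-47.8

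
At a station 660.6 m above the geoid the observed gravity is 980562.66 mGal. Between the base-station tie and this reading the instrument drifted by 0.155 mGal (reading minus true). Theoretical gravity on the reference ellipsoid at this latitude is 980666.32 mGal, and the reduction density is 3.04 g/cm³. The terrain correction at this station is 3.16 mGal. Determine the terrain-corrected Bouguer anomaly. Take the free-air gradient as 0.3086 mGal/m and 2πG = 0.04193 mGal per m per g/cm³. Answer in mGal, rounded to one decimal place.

19.0

Drift-corrected reading = 980562.66 − (0.155) = 980562.505 mGal
Free-air correction = 0.3086 × 660.6 = 203.86 mGal
Free-air anomaly = 980562.505 − 980666.32 + (203.86) = 100.045 mGal
Bouguer slab correction = 0.04193 × 3.04 × 660.6 = 84.20 mGal
Simple Bouguer anomaly = 100.045 − (84.20) = 15.845 mGal
Complete Bouguer anomaly = 15.845 + 3.16 = 19.005 mGal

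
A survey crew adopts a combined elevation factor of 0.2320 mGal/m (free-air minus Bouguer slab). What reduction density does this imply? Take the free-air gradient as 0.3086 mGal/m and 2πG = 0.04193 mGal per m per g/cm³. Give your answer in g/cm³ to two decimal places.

1.83

0.2320 = 0.3086 − 0.04193 × ρ
ρ = (0.3086 − 0.2320) / 0.04193 = 1.83 g/cm³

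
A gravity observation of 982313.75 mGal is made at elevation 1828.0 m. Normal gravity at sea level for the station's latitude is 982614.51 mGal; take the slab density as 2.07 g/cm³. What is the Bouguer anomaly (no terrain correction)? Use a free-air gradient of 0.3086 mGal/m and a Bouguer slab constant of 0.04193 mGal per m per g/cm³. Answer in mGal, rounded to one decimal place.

Free-air correction = 0.3086 × 1828.0 = 564.12 mGal
Free-air anomaly = 982313.75 − 982614.51 + (564.12) = 263.36 mGal
Bouguer slab correction = 0.04193 × 2.07 × 1828.0 = 158.66 mGal
Simple Bouguer anomaly = 263.36 − (158.66) = 104.70 mGal

104.7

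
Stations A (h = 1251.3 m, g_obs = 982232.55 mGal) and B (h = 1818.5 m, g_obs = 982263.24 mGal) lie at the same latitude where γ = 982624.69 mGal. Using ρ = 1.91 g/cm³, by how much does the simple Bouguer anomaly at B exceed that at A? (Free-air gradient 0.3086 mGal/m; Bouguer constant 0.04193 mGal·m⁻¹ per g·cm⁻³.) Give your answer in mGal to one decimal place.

160.3

Δg_SB(A) = 982232.55 − 982624.69 + 0.3086×1251.3 − 0.04193×1.91×1251.3 = -106.20 mGal
Δg_SB(B) = 982263.24 − 982624.69 + 0.3086×1818.5 − 0.04193×1.91×1818.5 = 54.10 mGal
Difference = 54.10 − (-106.20) = 160.30 mGal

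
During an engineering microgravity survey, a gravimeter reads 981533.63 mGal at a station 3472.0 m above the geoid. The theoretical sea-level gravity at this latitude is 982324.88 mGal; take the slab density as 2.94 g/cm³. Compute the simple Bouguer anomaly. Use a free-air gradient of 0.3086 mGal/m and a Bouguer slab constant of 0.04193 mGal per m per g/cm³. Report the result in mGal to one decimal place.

Free-air correction = 0.3086 × 3472.0 = 1071.46 mGal
Free-air anomaly = 981533.63 − 982324.88 + (1071.46) = 280.21 mGal
Bouguer slab correction = 0.04193 × 2.94 × 3472.0 = 428.01 mGal
Simple Bouguer anomaly = 280.21 − (428.01) = -147.80 mGal

-147.8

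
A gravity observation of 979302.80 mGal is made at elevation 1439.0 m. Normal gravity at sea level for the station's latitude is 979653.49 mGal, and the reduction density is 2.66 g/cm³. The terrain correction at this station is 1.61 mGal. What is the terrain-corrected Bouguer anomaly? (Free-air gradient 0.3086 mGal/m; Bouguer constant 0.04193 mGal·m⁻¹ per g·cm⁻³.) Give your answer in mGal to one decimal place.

Free-air correction = 0.3086 × 1439.0 = 444.08 mGal
Free-air anomaly = 979302.80 − 979653.49 + (444.08) = 93.39 mGal
Bouguer slab correction = 0.04193 × 2.66 × 1439.0 = 160.50 mGal
Simple Bouguer anomaly = 93.39 − (160.50) = -67.11 mGal
Complete Bouguer anomaly = -67.11 + 1.61 = -65.50 mGal

-65.5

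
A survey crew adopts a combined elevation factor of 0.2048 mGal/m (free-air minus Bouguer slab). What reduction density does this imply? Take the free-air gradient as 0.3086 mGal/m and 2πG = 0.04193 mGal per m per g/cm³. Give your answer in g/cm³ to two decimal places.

0.2048 = 0.3086 − 0.04193 × ρ
ρ = (0.3086 − 0.2048) / 0.04193 = 2.48 g/cm³

2.48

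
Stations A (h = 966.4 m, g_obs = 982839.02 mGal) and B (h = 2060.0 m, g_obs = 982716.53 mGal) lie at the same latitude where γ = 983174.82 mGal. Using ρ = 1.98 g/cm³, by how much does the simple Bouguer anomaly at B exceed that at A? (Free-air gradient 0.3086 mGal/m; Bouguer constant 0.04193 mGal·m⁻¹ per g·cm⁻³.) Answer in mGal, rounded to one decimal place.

Δg_SB(A) = 982839.02 − 983174.82 + 0.3086×966.4 − 0.04193×1.98×966.4 = -117.80 mGal
Δg_SB(B) = 982716.53 − 983174.82 + 0.3086×2060.0 − 0.04193×1.98×2060.0 = 6.40 mGal
Difference = 6.40 − (-117.80) = 124.20 mGal

124.2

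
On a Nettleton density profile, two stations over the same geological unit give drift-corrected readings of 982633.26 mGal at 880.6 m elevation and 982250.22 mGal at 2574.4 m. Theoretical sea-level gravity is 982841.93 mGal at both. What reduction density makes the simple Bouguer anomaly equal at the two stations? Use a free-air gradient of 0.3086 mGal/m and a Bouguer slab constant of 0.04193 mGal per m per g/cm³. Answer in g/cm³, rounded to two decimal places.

1.97

Δg_obs = 982250.22 − 982633.26 = -383.04 mGal over Δh = 2574.4 − 880.6 = 1693.8 m
Equal Bouguer anomalies ⇒ Δg_obs + (0.3086 − 0.04193ρ)·Δh = 0
0.3086 − 0.04193ρ = −Δg_obs/Δh = 0.22614
ρ = (0.3086 − 0.22614) / 0.04193 = 1.97 g/cm³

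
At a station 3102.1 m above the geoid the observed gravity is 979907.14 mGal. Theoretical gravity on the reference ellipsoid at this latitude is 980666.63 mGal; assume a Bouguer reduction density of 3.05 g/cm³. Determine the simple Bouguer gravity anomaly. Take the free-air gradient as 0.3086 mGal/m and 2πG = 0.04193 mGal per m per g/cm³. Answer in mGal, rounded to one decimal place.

Free-air correction = 0.3086 × 3102.1 = 957.31 mGal
Free-air anomaly = 979907.14 − 980666.63 + (957.31) = 197.82 mGal
Bouguer slab correction = 0.04193 × 3.05 × 3102.1 = 396.72 mGal
Simple Bouguer anomaly = 197.82 − (396.72) = -198.90 mGal

-198.9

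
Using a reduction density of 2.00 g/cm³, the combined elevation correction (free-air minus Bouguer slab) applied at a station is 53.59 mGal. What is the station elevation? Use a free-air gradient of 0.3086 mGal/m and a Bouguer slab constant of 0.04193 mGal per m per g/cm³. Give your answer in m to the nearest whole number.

Combined gradient = 0.3086 − 0.04193 × 2.00 = 0.2247400 mGal/m
h = 53.59 / 0.2247400 = 238.45 m

238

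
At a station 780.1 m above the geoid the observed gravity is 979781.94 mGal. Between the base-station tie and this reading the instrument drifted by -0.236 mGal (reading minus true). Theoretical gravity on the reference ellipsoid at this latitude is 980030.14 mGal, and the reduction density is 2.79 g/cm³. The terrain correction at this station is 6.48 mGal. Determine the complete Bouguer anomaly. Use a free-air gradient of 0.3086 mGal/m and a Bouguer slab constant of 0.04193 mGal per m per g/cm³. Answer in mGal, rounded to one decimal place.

-92.0

Drift-corrected reading = 979781.94 − (-0.236) = 979782.176 mGal
Free-air correction = 0.3086 × 780.1 = 240.74 mGal
Free-air anomaly = 979782.176 − 980030.14 + (240.74) = -7.224 mGal
Bouguer slab correction = 0.04193 × 2.79 × 780.1 = 91.26 mGal
Simple Bouguer anomaly = -7.224 − (91.26) = -98.484 mGal
Complete Bouguer anomaly = -98.484 + 6.48 = -92.004 mGal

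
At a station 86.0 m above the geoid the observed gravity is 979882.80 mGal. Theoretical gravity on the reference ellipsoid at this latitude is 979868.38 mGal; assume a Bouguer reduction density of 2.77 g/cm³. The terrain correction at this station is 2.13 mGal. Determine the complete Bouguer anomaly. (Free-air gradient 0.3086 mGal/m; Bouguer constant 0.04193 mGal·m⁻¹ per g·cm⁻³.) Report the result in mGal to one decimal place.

33.1

Free-air correction = 0.3086 × 86.0 = 26.54 mGal
Free-air anomaly = 979882.80 − 979868.38 + (26.54) = 40.96 mGal
Bouguer slab correction = 0.04193 × 2.77 × 86.0 = 9.99 mGal
Simple Bouguer anomaly = 40.96 − (9.99) = 30.97 mGal
Complete Bouguer anomaly = 30.97 + 2.13 = 33.10 mGal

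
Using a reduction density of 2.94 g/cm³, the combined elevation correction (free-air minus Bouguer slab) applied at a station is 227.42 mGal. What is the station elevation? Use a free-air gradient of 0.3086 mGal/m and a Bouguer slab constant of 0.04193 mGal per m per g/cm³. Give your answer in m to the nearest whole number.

1227

Combined gradient = 0.3086 − 0.04193 × 2.94 = 0.1853258 mGal/m
h = 227.42 / 0.1853258 = 1227.14 m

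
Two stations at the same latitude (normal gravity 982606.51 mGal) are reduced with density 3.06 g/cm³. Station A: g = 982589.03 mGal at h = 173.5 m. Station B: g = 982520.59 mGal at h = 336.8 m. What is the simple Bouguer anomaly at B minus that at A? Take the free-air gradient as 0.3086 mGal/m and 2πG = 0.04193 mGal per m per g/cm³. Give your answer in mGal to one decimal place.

-39.0

Δg_SB(A) = 982589.03 − 982606.51 + 0.3086×173.5 − 0.04193×3.06×173.5 = 13.80 mGal
Δg_SB(B) = 982520.59 − 982606.51 + 0.3086×336.8 − 0.04193×3.06×336.8 = -25.20 mGal
Difference = -25.20 − (13.80) = -39.00 mGal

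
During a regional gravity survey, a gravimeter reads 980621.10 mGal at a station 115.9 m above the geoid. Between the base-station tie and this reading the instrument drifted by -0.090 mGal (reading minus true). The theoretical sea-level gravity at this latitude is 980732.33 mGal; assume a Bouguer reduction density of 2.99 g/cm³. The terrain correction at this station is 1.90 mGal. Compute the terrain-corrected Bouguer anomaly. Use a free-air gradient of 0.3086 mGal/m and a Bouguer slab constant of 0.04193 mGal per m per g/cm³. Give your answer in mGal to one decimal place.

-88.0

Drift-corrected reading = 980621.10 − (-0.090) = 980621.190 mGal
Free-air correction = 0.3086 × 115.9 = 35.77 mGal
Free-air anomaly = 980621.190 − 980732.33 + (35.77) = -75.370 mGal
Bouguer slab correction = 0.04193 × 2.99 × 115.9 = 14.53 mGal
Simple Bouguer anomaly = -75.370 − (14.53) = -89.900 mGal
Complete Bouguer anomaly = -89.900 + 1.90 = -88.000 mGal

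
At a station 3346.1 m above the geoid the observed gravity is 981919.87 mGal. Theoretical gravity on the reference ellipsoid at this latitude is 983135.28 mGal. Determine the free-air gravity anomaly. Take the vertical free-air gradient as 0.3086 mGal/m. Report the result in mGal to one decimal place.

-182.8

Free-air correction = 0.3086 × 3346.1 = 1032.61 mGal
Free-air anomaly = 981919.87 − 983135.28 + (1032.61) = -182.80 mGal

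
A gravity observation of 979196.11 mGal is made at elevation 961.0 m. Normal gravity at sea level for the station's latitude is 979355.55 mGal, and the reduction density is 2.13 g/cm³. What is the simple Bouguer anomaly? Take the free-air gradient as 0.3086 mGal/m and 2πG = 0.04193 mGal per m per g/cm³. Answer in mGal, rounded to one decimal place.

Free-air correction = 0.3086 × 961.0 = 296.56 mGal
Free-air anomaly = 979196.11 − 979355.55 + (296.56) = 137.12 mGal
Bouguer slab correction = 0.04193 × 2.13 × 961.0 = 85.83 mGal
Simple Bouguer anomaly = 137.12 − (85.83) = 51.29 mGal

51.3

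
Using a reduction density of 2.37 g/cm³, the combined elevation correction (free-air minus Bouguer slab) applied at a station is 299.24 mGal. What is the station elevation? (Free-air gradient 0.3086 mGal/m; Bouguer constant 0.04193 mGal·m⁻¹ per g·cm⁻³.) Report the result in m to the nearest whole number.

Combined gradient = 0.3086 − 0.04193 × 2.37 = 0.2092259 mGal/m
h = 299.24 / 0.2092259 = 1430.22 m

1430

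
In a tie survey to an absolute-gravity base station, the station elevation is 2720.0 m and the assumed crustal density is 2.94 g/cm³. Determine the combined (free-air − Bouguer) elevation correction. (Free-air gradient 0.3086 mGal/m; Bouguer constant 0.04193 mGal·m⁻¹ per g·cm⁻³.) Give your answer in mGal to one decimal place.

Combined gradient = 0.3086 − 0.04193 × 2.94 = 0.1853258 mGal/m
Combined elevation correction = 0.1853258 × 2720.0 = 504.1 mGal

504.1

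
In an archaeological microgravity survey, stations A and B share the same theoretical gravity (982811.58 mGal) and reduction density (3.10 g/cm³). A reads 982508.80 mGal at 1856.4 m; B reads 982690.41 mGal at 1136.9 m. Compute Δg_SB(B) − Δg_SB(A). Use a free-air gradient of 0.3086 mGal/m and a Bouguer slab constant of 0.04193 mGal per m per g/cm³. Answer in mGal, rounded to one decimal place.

Δg_SB(A) = 982508.80 − 982811.58 + 0.3086×1856.4 − 0.04193×3.10×1856.4 = 28.80 mGal
Δg_SB(B) = 982690.41 − 982811.58 + 0.3086×1136.9 − 0.04193×3.10×1136.9 = 81.90 mGal
Difference = 81.90 − (28.80) = 53.10 mGal

53.1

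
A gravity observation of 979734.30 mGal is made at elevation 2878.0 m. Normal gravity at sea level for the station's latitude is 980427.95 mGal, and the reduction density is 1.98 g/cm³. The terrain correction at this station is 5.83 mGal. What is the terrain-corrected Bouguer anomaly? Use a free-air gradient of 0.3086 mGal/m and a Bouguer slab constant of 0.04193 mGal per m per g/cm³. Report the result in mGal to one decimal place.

Free-air correction = 0.3086 × 2878.0 = 888.15 mGal
Free-air anomaly = 979734.30 − 980427.95 + (888.15) = 194.50 mGal
Bouguer slab correction = 0.04193 × 1.98 × 2878.0 = 238.94 mGal
Simple Bouguer anomaly = 194.50 − (238.94) = -44.44 mGal
Complete Bouguer anomaly = -44.44 + 5.83 = -38.61 mGal

-38.6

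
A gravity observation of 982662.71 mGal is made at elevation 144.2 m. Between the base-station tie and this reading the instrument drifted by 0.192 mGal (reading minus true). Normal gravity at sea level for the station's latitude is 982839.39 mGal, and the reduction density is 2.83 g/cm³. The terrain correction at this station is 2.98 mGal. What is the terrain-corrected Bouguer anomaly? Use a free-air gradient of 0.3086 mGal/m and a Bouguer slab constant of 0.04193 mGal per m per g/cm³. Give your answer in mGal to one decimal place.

Drift-corrected reading = 982662.71 − (0.192) = 982662.518 mGal
Free-air correction = 0.3086 × 144.2 = 44.50 mGal
Free-air anomaly = 982662.518 − 982839.39 + (44.50) = -132.372 mGal
Bouguer slab correction = 0.04193 × 2.83 × 144.2 = 17.11 mGal
Simple Bouguer anomaly = -132.372 − (17.11) = -149.482 mGal
Complete Bouguer anomaly = -149.482 + 2.98 = -146.502 mGal

-146.5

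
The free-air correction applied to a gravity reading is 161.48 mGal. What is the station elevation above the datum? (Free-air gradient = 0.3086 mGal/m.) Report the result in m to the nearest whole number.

523

h = 161.48 / 0.3086 = 523.27 m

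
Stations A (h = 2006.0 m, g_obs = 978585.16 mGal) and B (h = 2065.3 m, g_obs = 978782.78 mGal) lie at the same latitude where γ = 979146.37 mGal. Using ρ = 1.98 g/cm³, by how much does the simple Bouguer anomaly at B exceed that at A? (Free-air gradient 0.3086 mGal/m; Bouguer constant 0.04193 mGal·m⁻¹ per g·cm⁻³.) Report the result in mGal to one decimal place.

Δg_SB(A) = 978585.16 − 979146.37 + 0.3086×2006.0 − 0.04193×1.98×2006.0 = -108.70 mGal
Δg_SB(B) = 978782.78 − 979146.37 + 0.3086×2065.3 − 0.04193×1.98×2065.3 = 102.30 mGal
Difference = 102.30 − (-108.70) = 211.00 mGal

211.0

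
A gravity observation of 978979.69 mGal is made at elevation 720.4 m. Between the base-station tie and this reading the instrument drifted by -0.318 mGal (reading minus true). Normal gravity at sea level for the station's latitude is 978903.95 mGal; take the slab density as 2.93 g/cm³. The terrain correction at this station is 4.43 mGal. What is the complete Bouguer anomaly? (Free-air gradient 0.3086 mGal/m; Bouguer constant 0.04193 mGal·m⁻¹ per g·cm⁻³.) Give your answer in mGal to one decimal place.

214.3

Drift-corrected reading = 978979.69 − (-0.318) = 978980.008 mGal
Free-air correction = 0.3086 × 720.4 = 222.32 mGal
Free-air anomaly = 978980.008 − 978903.95 + (222.32) = 298.378 mGal
Bouguer slab correction = 0.04193 × 2.93 × 720.4 = 88.50 mGal
Simple Bouguer anomaly = 298.378 − (88.50) = 209.878 mGal
Complete Bouguer anomaly = 209.878 + 4.43 = 214.308 mGal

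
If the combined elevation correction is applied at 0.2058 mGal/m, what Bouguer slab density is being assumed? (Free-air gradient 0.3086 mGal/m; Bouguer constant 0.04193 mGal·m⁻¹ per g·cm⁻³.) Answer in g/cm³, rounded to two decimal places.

0.2058 = 0.3086 − 0.04193 × ρ
ρ = (0.3086 − 0.2058) / 0.04193 = 2.45 g/cm³

2.45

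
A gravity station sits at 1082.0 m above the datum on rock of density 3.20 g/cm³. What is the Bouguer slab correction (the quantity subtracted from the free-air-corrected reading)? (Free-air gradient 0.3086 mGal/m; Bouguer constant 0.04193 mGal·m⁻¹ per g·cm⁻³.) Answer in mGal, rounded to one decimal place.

Bouguer slab correction = 0.04193 × 3.20 × 1082.0 = 145.2 mGal

145.2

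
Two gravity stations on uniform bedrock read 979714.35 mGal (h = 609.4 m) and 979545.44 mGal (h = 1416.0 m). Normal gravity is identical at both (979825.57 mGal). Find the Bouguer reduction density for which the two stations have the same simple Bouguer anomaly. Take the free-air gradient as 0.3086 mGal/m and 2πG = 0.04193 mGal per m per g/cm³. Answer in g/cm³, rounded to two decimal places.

Δg_obs = 979545.44 − 979714.35 = -168.91 mGal over Δh = 1416.0 − 609.4 = 806.6 m
Equal Bouguer anomalies ⇒ Δg_obs + (0.3086 − 0.04193ρ)·Δh = 0
0.3086 − 0.04193ρ = −Δg_obs/Δh = 0.20941
ρ = (0.3086 − 0.20941) / 0.04193 = 2.37 g/cm³

2.37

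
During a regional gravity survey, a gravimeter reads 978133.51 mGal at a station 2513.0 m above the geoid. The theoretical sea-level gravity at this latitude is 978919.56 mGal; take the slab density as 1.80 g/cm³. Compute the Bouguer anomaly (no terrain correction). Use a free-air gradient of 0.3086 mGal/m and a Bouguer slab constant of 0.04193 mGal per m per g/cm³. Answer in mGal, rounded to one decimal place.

-200.2

Free-air correction = 0.3086 × 2513.0 = 775.51 mGal
Free-air anomaly = 978133.51 − 978919.56 + (775.51) = -10.54 mGal
Bouguer slab correction = 0.04193 × 1.80 × 2513.0 = 189.67 mGal
Simple Bouguer anomaly = -10.54 − (189.67) = -200.21 mGal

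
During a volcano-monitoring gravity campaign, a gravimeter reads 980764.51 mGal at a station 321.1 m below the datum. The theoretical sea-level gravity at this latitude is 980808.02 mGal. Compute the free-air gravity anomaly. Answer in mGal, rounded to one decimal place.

-142.6

Free-air correction = 0.3086 × -321.1 = -99.09 mGal
Free-air anomaly = 980764.51 − 980808.02 + (-99.09) = -142.60 mGal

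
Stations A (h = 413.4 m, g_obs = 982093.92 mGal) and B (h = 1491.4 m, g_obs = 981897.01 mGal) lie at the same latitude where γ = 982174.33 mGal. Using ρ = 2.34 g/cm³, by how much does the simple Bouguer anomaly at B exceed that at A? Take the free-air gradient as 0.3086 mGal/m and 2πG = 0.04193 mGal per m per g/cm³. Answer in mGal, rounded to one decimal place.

Δg_SB(A) = 982093.92 − 982174.33 + 0.3086×413.4 − 0.04193×2.34×413.4 = 6.60 mGal
Δg_SB(B) = 981897.01 − 982174.33 + 0.3086×1491.4 − 0.04193×2.34×1491.4 = 36.60 mGal
Difference = 36.60 − (6.60) = 30.00 mGal

30.0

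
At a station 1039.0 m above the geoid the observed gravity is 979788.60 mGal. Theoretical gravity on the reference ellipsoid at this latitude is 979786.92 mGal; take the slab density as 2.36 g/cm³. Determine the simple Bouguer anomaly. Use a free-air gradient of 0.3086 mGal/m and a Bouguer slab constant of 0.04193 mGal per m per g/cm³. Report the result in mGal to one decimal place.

Free-air correction = 0.3086 × 1039.0 = 320.64 mGal
Free-air anomaly = 979788.60 − 979786.92 + (320.64) = 322.32 mGal
Bouguer slab correction = 0.04193 × 2.36 × 1039.0 = 102.81 mGal
Simple Bouguer anomaly = 322.32 − (102.81) = 219.51 mGal

219.5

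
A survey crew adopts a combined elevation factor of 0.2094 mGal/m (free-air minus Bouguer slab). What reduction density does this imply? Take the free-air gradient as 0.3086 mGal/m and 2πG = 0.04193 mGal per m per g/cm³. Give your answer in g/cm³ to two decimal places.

2.37

0.2094 = 0.3086 − 0.04193 × ρ
ρ = (0.3086 − 0.2094) / 0.04193 = 2.37 g/cm³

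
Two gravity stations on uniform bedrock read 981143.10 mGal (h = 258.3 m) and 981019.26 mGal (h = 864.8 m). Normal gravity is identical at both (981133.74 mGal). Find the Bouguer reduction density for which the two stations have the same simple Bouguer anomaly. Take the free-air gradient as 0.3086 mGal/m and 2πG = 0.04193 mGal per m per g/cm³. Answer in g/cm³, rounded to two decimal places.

Δg_obs = 981019.26 − 981143.10 = -123.84 mGal over Δh = 864.8 − 258.3 = 606.5 m
Equal Bouguer anomalies ⇒ Δg_obs + (0.3086 − 0.04193ρ)·Δh = 0
0.3086 − 0.04193ρ = −Δg_obs/Δh = 0.20419
ρ = (0.3086 − 0.20419) / 0.04193 = 2.49 g/cm³

2.49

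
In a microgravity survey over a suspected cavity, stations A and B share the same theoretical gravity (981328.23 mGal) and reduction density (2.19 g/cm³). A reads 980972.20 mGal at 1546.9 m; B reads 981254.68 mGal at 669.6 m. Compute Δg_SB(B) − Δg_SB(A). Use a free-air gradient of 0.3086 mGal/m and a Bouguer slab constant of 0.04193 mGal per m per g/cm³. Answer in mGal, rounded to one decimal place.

92.3

Δg_SB(A) = 980972.20 − 981328.23 + 0.3086×1546.9 − 0.04193×2.19×1546.9 = -20.70 mGal
Δg_SB(B) = 981254.68 − 981328.23 + 0.3086×669.6 − 0.04193×2.19×669.6 = 71.60 mGal
Difference = 71.60 − (-20.70) = 92.30 mGal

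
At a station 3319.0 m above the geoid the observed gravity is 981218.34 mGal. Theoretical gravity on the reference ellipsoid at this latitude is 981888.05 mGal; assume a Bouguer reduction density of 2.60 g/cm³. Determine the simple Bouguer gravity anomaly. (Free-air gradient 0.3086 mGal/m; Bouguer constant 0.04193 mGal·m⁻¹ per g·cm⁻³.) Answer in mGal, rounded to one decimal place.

-7.3

Free-air correction = 0.3086 × 3319.0 = 1024.24 mGal
Free-air anomaly = 981218.34 − 981888.05 + (1024.24) = 354.53 mGal
Bouguer slab correction = 0.04193 × 2.60 × 3319.0 = 361.83 mGal
Simple Bouguer anomaly = 354.53 − (361.83) = -7.30 mGal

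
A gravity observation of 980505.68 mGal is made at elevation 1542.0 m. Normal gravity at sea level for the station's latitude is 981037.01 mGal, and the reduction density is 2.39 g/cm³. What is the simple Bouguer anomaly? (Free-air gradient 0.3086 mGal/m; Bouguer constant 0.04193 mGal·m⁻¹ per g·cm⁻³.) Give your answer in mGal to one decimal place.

Free-air correction = 0.3086 × 1542.0 = 475.86 mGal
Free-air anomaly = 980505.68 − 981037.01 + (475.86) = -55.47 mGal
Bouguer slab correction = 0.04193 × 2.39 × 1542.0 = 154.53 mGal
Simple Bouguer anomaly = -55.47 − (154.53) = -210.00 mGal

-210.0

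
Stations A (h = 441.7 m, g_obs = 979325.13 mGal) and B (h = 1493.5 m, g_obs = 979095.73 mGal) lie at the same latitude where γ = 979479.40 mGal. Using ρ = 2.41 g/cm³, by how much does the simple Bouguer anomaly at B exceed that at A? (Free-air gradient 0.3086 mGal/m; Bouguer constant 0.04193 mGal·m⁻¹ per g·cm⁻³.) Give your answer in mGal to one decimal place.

-11.1

Δg_SB(A) = 979325.13 − 979479.40 + 0.3086×441.7 − 0.04193×2.41×441.7 = -62.60 mGal
Δg_SB(B) = 979095.73 − 979479.40 + 0.3086×1493.5 − 0.04193×2.41×1493.5 = -73.70 mGal
Difference = -73.70 − (-62.60) = -11.10 mGal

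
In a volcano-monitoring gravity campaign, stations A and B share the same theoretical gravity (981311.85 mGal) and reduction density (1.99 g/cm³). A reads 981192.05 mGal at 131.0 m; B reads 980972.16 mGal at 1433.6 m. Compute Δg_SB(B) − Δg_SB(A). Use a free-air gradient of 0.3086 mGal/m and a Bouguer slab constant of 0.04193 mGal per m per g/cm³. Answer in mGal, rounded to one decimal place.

Δg_SB(A) = 981192.05 − 981311.85 + 0.3086×131.0 − 0.04193×1.99×131.0 = -90.30 mGal
Δg_SB(B) = 980972.16 − 981311.85 + 0.3086×1433.6 − 0.04193×1.99×1433.6 = -16.90 mGal
Difference = -16.90 − (-90.30) = 73.40 mGal

73.4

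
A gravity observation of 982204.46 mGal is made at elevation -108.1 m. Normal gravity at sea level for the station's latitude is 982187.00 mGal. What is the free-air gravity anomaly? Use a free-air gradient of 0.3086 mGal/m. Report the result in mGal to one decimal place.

Free-air correction = 0.3086 × -108.1 = -33.36 mGal
Free-air anomaly = 982204.46 − 982187.00 + (-33.36) = -15.90 mGal

-15.9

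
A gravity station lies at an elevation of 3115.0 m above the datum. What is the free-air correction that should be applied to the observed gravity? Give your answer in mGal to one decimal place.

961.3

Free-air correction = 0.3086 × 3115.0 = 961.3 mGal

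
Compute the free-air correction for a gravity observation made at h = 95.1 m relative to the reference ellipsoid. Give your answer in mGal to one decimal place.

Free-air correction = 0.3086 × 95.1 = 29.3 mGal

29.3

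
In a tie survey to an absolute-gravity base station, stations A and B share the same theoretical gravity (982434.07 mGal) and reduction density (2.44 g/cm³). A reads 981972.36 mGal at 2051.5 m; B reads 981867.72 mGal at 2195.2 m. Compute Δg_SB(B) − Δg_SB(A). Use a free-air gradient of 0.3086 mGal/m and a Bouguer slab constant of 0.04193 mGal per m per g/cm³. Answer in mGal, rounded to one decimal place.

-75.0

Δg_SB(A) = 981972.36 − 982434.07 + 0.3086×2051.5 − 0.04193×2.44×2051.5 = -38.50 mGal
Δg_SB(B) = 981867.72 − 982434.07 + 0.3086×2195.2 − 0.04193×2.44×2195.2 = -113.50 mGal
Difference = -113.50 − (-38.50) = -75.00 mGal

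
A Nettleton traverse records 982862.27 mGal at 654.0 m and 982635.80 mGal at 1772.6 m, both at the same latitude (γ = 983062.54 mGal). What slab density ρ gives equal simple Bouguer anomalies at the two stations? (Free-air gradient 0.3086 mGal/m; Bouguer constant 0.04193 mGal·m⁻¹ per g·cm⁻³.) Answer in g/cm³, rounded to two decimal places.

2.53

Δg_obs = 982635.80 − 982862.27 = -226.47 mGal over Δh = 1772.6 − 654.0 = 1118.6 m
Equal Bouguer anomalies ⇒ Δg_obs + (0.3086 − 0.04193ρ)·Δh = 0
0.3086 − 0.04193ρ = −Δg_obs/Δh = 0.20246
ρ = (0.3086 − 0.20246) / 0.04193 = 2.53 g/cm³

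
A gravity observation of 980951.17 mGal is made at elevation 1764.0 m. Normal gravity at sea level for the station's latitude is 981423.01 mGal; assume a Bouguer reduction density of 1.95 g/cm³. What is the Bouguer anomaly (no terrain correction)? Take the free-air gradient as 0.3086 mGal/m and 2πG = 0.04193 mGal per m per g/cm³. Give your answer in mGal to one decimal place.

-71.7

Free-air correction = 0.3086 × 1764.0 = 544.37 mGal
Free-air anomaly = 980951.17 − 981423.01 + (544.37) = 72.53 mGal
Bouguer slab correction = 0.04193 × 1.95 × 1764.0 = 144.23 mGal
Simple Bouguer anomaly = 72.53 − (144.23) = -71.70 mGal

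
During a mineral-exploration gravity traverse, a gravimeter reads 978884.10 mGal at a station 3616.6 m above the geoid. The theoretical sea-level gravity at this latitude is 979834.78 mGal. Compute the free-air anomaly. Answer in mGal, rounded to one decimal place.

165.4

Free-air correction = 0.3086 × 3616.6 = 1116.08 mGal
Free-air anomaly = 978884.10 − 979834.78 + (1116.08) = 165.40 mGal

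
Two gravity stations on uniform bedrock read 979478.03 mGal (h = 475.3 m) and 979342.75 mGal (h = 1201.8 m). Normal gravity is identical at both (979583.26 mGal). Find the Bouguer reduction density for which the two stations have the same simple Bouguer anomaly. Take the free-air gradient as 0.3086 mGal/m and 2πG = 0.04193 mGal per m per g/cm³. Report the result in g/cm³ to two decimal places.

2.92

Δg_obs = 979342.75 − 979478.03 = -135.28 mGal over Δh = 1201.8 − 475.3 = 726.5 m
Equal Bouguer anomalies ⇒ Δg_obs + (0.3086 − 0.04193ρ)·Δh = 0
0.3086 − 0.04193ρ = −Δg_obs/Δh = 0.18621
ρ = (0.3086 − 0.18621) / 0.04193 = 2.92 g/cm³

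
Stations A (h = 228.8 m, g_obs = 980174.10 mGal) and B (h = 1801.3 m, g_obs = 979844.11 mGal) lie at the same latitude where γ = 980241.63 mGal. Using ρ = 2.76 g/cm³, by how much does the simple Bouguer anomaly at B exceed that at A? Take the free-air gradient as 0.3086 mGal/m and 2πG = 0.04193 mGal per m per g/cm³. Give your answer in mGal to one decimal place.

Δg_SB(A) = 980174.10 − 980241.63 + 0.3086×228.8 − 0.04193×2.76×228.8 = -23.40 mGal
Δg_SB(B) = 979844.11 − 980241.63 + 0.3086×1801.3 − 0.04193×2.76×1801.3 = -50.10 mGal
Difference = -50.10 − (-23.40) = -26.70 mGal

-26.7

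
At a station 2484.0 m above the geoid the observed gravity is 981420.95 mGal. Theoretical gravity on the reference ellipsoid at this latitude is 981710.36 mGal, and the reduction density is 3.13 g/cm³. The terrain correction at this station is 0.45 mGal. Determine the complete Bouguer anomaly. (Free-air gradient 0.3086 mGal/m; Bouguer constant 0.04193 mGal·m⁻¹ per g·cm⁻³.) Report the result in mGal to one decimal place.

Free-air correction = 0.3086 × 2484.0 = 766.56 mGal
Free-air anomaly = 981420.95 − 981710.36 + (766.56) = 477.15 mGal
Bouguer slab correction = 0.04193 × 3.13 × 2484.0 = 326.00 mGal
Simple Bouguer anomaly = 477.15 − (326.00) = 151.15 mGal
Complete Bouguer anomaly = 151.15 + 0.45 = 151.60 mGal

151.6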